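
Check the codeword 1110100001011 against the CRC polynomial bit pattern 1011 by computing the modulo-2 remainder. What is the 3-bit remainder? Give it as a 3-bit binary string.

000

Modulo-2 division of 1110100001011 by 1011:
  pos 0: 1110 XOR 1011 = 0101
  pos 1: 1011 XOR 1011 = 0000
  pos 9: 1011 XOR 1011 = 0000
Remainder = 000 (zero — the frame passes the CRC check).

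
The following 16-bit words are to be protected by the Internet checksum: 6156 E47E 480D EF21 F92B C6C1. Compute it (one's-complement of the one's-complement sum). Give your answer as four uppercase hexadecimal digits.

One's-complement addition (fold any carry out of bit 15 back into bit 0):
  0x6156 + 0xE47E = 0x145D4 → wrap carry → 0x45D5
  0x45D5 + 0x480D = 0x08DE2
  0x8DE2 + 0xEF21 = 0x17D03 → wrap carry → 0x7D04
  0x7D04 + 0xF92B = 0x1762F → wrap carry → 0x7630
  0x7630 + 0xC6C1 = 0x13CF1 → wrap carry → 0x3CF2
One's-complement sum = 0x3CF2.
Checksum = ~0x3CF2 & 0xFFFF = 0xC30D.

C30D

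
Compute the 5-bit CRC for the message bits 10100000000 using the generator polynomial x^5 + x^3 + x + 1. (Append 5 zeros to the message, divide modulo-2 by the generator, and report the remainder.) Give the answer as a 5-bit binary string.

Append 5 zeros: 1010000000000000. Divide by 101011 (XOR where the leading bit is 1):
  pos 0: 101000 XOR 101011 = 000011
  pos 4: 110000 XOR 101011 = 011011
  pos 5: 110110 XOR 101011 = 011101
  pos 6: 111010 XOR 101011 = 010001
  pos 7: 100010 XOR 101011 = 001001
  pos 9: 100100 XOR 101011 = 001111
Remainder (last 5 bits) = 11110. This is the CRC / FCS.

11110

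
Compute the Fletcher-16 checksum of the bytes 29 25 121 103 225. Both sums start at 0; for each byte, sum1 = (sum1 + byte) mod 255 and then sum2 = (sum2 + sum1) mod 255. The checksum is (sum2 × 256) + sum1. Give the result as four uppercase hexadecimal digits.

Running sums (mod 255):
  after byte 0 (29): sum1=29, sum2=29
  after byte 1 (25): sum1=54, sum2=83
  after byte 2 (121): sum1=175, sum2=3
  after byte 3 (103): sum1=23, sum2=26
  after byte 4 (225): sum1=248, sum2=19
Checksum = sum2·256 + sum1 = 19·256 + 248 = 5112 = 0x13F8.

13F8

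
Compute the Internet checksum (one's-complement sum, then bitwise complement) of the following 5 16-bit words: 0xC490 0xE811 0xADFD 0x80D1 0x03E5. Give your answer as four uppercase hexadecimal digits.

One's-complement addition (fold any carry out of bit 15 back into bit 0):
  0xC490 + 0xE811 = 0x1ACA1 → wrap carry → 0xACA2
  0xACA2 + 0xADFD = 0x15A9F → wrap carry → 0x5AA0
  0x5AA0 + 0x80D1 = 0x0DB71
  0xDB71 + 0x03E5 = 0x0DF56
One's-complement sum = 0xDF56.
Checksum = ~0xDF56 & 0xFFFF = 0x20A9.

20A9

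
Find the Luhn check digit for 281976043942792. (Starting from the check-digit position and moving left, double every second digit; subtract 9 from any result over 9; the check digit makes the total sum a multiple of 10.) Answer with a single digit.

Partial digits right→left: 2 9 7 2 4 9 3 4 0 6 7 9 1 8 2
Double every second digit counting from the check-digit position (so the 1st, 3rd, 5th, ... of the partial from the right).
  doubled (with −9 where >9): 4 5 8 6 0 5 2 4 → sum 34
  kept as-is: 9 2 9 4 6 9 8 → sum 47
Total = 34 + 47 = 81.
Check digit = (10 − (81 mod 10)) mod 10 = 9.

9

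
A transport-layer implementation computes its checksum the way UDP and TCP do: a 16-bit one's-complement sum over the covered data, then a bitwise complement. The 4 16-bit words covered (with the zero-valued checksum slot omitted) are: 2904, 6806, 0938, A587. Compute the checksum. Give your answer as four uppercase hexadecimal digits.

C035

One's-complement addition (fold any carry out of bit 15 back into bit 0):
  0x2904 + 0x6806 = 0x0910A
  0x910A + 0x0938 = 0x09A42
  0x9A42 + 0xA587 = 0x13FC9 → wrap carry → 0x3FCA
One's-complement sum = 0x3FCA.
Checksum = ~0x3FCA & 0xFFFF = 0xC035.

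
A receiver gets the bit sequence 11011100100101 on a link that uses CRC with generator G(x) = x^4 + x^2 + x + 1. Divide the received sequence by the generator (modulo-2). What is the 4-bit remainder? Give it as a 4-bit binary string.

0000

Modulo-2 division of 11011100100101 by 10111:
  pos 0: 11011 XOR 10111 = 01100
  pos 1: 11001 XOR 10111 = 01110
  pos 2: 11100 XOR 10111 = 01011
  pos 3: 10110 XOR 10111 = 00001
  pos 7: 11001 XOR 10111 = 01110
  pos 8: 11100 XOR 10111 = 01011
  pos 9: 10111 XOR 10111 = 00000
Remainder = 0000 (zero — the frame passes the CRC check).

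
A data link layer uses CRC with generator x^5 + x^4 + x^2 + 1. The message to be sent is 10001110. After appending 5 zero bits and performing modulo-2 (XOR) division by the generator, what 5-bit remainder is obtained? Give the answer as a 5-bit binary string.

11110

Append 5 zeros: 1000111000000. Divide by 110101 (XOR where the leading bit is 1):
  pos 0: 100011 XOR 110101 = 010110
  pos 1: 101101 XOR 110101 = 011000
  pos 2: 110000 XOR 110101 = 000101
  pos 5: 101000 XOR 110101 = 011101
  pos 6: 111010 XOR 110101 = 001111
Remainder (last 5 bits) = 11110. This is the CRC / FCS.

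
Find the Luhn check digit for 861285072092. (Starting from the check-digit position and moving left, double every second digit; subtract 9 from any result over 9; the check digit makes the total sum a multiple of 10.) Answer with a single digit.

Partial digits right→left: 2 9 0 2 7 0 5 8 2 1 6 8
Double every second digit counting from the check-digit position (so the 1st, 3rd, 5th, ... of the partial from the right).
  doubled (with −9 where >9): 4 0 5 1 4 3 → sum 17
  kept as-is: 9 2 0 8 1 8 → sum 28
Total = 17 + 28 = 45.
Check digit = (10 − (45 mod 10)) mod 10 = 5.

5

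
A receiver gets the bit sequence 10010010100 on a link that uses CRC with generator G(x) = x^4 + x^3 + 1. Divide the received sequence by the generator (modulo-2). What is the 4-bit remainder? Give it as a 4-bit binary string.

0000

Modulo-2 division of 10010010100 by 11001:
  pos 0: 10010 XOR 11001 = 01011
  pos 1: 10110 XOR 11001 = 01111
  pos 2: 11111 XOR 11001 = 00110
  pos 4: 11001 XOR 11001 = 00000
Remainder = 0000 (zero — the frame passes the CRC check).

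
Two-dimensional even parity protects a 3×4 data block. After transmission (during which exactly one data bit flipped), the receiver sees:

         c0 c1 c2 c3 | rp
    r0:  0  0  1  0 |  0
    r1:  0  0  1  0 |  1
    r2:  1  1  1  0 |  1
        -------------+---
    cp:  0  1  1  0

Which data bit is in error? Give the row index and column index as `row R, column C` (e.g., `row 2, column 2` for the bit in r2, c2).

Recompute each row's even parity and compare to rp:
  r0: data parity 1, sent rp 0 → mismatch
  r1: data parity 1, sent rp 1 → ok
  r2: data parity 1, sent rp 1 → ok
Recompute each column's even parity and compare to cp:
  c0: data parity 1, sent cp 0 → mismatch
  c1: data parity 1, sent cp 1 → ok
  c2: data parity 1, sent cp 1 → ok
  c3: data parity 0, sent cp 0 → ok
Exactly one row (r0) and one column (c0) fail → the flipped bit is at their intersection.

row 0, column 0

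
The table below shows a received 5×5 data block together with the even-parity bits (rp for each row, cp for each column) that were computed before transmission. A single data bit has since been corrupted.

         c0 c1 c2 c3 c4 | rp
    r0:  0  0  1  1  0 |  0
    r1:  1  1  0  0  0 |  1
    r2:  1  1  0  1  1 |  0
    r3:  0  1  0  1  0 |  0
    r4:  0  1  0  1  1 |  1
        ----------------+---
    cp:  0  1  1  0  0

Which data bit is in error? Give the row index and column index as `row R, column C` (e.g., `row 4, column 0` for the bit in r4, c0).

row 1, column 1

Recompute each row's even parity and compare to rp:
  r0: data parity 0, sent rp 0 → ok
  r1: data parity 0, sent rp 1 → mismatch
  r2: data parity 0, sent rp 0 → ok
  r3: data parity 0, sent rp 0 → ok
  r4: data parity 1, sent rp 1 → ok
Recompute each column's even parity and compare to cp:
  c0: data parity 0, sent cp 0 → ok
  c1: data parity 0, sent cp 1 → mismatch
  c2: data parity 1, sent cp 1 → ok
  c3: data parity 0, sent cp 0 → ok
  c4: data parity 0, sent cp 0 → ok
Exactly one row (r1) and one column (c1) fail → the flipped bit is at their intersection.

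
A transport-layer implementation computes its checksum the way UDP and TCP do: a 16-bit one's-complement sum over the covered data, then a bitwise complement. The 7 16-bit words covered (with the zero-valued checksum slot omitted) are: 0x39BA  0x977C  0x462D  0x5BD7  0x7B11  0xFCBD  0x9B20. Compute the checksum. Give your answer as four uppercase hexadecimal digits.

79D4

One's-complement addition (fold any carry out of bit 15 back into bit 0):
  0x39BA + 0x977C = 0x0D136
  0xD136 + 0x462D = 0x11763 → wrap carry → 0x1764
  0x1764 + 0x5BD7 = 0x0733B
  0x733B + 0x7B11 = 0x0EE4C
  0xEE4C + 0xFCBD = 0x1EB09 → wrap carry → 0xEB0A
  0xEB0A + 0x9B20 = 0x1862A → wrap carry → 0x862B
One's-complement sum = 0x862B.
Checksum = ~0x862B & 0xFFFF = 0x79D4.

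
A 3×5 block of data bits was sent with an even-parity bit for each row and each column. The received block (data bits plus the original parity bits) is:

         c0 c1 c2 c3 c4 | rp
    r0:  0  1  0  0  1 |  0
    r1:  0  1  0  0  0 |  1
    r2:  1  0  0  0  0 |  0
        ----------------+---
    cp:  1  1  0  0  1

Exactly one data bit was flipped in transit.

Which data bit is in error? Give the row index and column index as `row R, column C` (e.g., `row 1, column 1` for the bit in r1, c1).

row 2, column 1

Recompute each row's even parity and compare to rp:
  r0: data parity 0, sent rp 0 → ok
  r1: data parity 1, sent rp 1 → ok
  r2: data parity 1, sent rp 0 → mismatch
Recompute each column's even parity and compare to cp:
  c0: data parity 1, sent cp 1 → ok
  c1: data parity 0, sent cp 1 → mismatch
  c2: data parity 0, sent cp 0 → ok
  c3: data parity 0, sent cp 0 → ok
  c4: data parity 1, sent cp 1 → ok
Exactly one row (r2) and one column (c1) fail → the flipped bit is at their intersection.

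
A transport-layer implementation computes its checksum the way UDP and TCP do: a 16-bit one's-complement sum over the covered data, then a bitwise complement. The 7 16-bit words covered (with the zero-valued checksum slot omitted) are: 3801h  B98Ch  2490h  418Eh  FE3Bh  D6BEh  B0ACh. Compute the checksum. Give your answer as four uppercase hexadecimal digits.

One's-complement addition (fold any carry out of bit 15 back into bit 0):
  0x3801 + 0xB98C = 0x0F18D
  0xF18D + 0x2490 = 0x1161D → wrap carry → 0x161E
  0x161E + 0x418E = 0x057AC
  0x57AC + 0xFE3B = 0x155E7 → wrap carry → 0x55E8
  0x55E8 + 0xD6BE = 0x12CA6 → wrap carry → 0x2CA7
  0x2CA7 + 0xB0AC = 0x0DD53
One's-complement sum = 0xDD53.
Checksum = ~0xDD53 & 0xFFFF = 0x22AC.

22AC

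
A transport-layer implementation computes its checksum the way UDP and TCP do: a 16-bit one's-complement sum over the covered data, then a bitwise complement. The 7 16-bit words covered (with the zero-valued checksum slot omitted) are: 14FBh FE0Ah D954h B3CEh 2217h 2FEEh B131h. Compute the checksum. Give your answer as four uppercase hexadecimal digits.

One's-complement addition (fold any carry out of bit 15 back into bit 0):
  0x14FB + 0xFE0A = 0x11305 → wrap carry → 0x1306
  0x1306 + 0xD954 = 0x0EC5A
  0xEC5A + 0xB3CE = 0x1A028 → wrap carry → 0xA029
  0xA029 + 0x2217 = 0x0C240
  0xC240 + 0x2FEE = 0x0F22E
  0xF22E + 0xB131 = 0x1A35F → wrap carry → 0xA360
One's-complement sum = 0xA360.
Checksum = ~0xA360 & 0xFFFF = 0x5C9F.

5C9F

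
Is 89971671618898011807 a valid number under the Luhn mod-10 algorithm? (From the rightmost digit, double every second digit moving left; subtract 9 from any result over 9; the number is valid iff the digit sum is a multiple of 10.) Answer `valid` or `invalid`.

valid

From the right, keep odd positions and double even positions (subtract 9 from any doubled value over 9):
  doubled (positions 2,4,...): 0 2 0 9 7 3 5 2 9 7 → sum 44
  kept (positions 1,3,...): 7 8 1 8 8 1 1 6 7 9 → sum 56
Total = 100.
100 mod 10 = 0, so the number is valid.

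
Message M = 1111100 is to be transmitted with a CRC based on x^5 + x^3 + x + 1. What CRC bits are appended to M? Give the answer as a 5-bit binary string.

Append 5 zeros: 111110000000. Divide by 101011 (XOR where the leading bit is 1):
  pos 0: 111110 XOR 101011 = 010101
  pos 1: 101010 XOR 101011 = 000001
  pos 6: 100000 XOR 101011 = 001011
Remainder (last 5 bits) = 01011. This is the CRC / FCS.

01011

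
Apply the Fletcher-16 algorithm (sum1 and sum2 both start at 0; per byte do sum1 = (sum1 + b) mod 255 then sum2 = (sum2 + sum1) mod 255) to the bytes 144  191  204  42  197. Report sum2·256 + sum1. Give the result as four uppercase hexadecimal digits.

520D

Running sums (mod 255):
  after byte 0 (144): sum1=144, sum2=144
  after byte 1 (191): sum1=80, sum2=224
  after byte 2 (204): sum1=29, sum2=253
  after byte 3 (42): sum1=71, sum2=69
  after byte 4 (197): sum1=13, sum2=82
Checksum = sum2·256 + sum1 = 82·256 + 13 = 21005 = 0x520D.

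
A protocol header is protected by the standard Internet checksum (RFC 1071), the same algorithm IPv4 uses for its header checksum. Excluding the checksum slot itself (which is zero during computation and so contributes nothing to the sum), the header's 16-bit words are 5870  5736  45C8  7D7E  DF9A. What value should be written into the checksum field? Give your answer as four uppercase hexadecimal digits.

AD77

One's-complement addition (fold any carry out of bit 15 back into bit 0):
  0x5870 + 0x5736 = 0x0AFA6
  0xAFA6 + 0x45C8 = 0x0F56E
  0xF56E + 0x7D7E = 0x172EC → wrap carry → 0x72ED
  0x72ED + 0xDF9A = 0x15287 → wrap carry → 0x5288
One's-complement sum = 0x5288.
Checksum = ~0x5288 & 0xFFFF = 0xAD77.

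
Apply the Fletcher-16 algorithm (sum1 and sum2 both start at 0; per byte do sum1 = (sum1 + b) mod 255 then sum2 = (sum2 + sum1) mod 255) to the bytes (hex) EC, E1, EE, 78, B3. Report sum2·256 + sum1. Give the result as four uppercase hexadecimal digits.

99E9

Running sums (mod 255):
  after byte 0 (EC): sum1=236, sum2=236
  after byte 1 (E1): sum1=206, sum2=187
  after byte 2 (EE): sum1=189, sum2=121
  after byte 3 (78): sum1=54, sum2=175
  after byte 4 (B3): sum1=233, sum2=153
Checksum = sum2·256 + sum1 = 153·256 + 233 = 39401 = 0x99E9.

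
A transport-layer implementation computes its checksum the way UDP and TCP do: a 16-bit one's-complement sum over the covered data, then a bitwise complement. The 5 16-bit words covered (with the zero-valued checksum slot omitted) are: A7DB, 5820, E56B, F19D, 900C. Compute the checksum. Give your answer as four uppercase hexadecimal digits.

98ED

One's-complement addition (fold any carry out of bit 15 back into bit 0):
  0xA7DB + 0x5820 = 0x0FFFB
  0xFFFB + 0xE56B = 0x1E566 → wrap carry → 0xE567
  0xE567 + 0xF19D = 0x1D704 → wrap carry → 0xD705
  0xD705 + 0x900C = 0x16711 → wrap carry → 0x6712
One's-complement sum = 0x6712.
Checksum = ~0x6712 & 0xFFFF = 0x98ED.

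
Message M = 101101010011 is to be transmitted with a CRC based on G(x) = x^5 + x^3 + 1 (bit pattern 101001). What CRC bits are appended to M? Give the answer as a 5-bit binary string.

10011

Append 5 zeros: 10110101001100000. Divide by 101001 (XOR where the leading bit is 1):
  pos 0: 101101 XOR 101001 = 000100
  pos 3: 100010 XOR 101001 = 001011
  pos 5: 101101 XOR 101001 = 000100
  pos 8: 100100 XOR 101001 = 001101
  pos 10: 110100 XOR 101001 = 011101
  pos 11: 111010 XOR 101001 = 010011
Remainder (last 5 bits) = 10011. This is the CRC / FCS.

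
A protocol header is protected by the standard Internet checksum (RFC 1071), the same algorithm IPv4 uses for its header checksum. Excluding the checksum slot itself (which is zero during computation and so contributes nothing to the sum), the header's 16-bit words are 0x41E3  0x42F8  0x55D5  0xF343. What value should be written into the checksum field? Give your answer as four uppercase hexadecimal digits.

One's-complement addition (fold any carry out of bit 15 back into bit 0):
  0x41E3 + 0x42F8 = 0x084DB
  0x84DB + 0x55D5 = 0x0DAB0
  0xDAB0 + 0xF343 = 0x1CDF3 → wrap carry → 0xCDF4
One's-complement sum = 0xCDF4.
Checksum = ~0xCDF4 & 0xFFFF = 0x320B.

320B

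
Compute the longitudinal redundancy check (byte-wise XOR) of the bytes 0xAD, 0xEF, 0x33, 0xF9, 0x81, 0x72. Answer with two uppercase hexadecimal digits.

XOR the bytes together:
  start with 0xAD
  0xAD ⊕ 0xEF = 0x42
  0x42 ⊕ 0x33 = 0x71
  0x71 ⊕ 0xF9 = 0x88
  0x88 ⊕ 0x81 = 0x09
  0x09 ⊕ 0x72 = 0x7B

7B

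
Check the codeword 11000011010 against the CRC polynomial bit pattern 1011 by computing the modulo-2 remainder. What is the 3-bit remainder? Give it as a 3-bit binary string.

000

Modulo-2 division of 11000011010 by 1011:
  pos 0: 1100 XOR 1011 = 0111
  pos 1: 1110 XOR 1011 = 0101
  pos 2: 1010 XOR 1011 = 0001
  pos 5: 1110 XOR 1011 = 0101
  pos 6: 1011 XOR 1011 = 0000
Remainder = 000 (zero — the frame passes the CRC check).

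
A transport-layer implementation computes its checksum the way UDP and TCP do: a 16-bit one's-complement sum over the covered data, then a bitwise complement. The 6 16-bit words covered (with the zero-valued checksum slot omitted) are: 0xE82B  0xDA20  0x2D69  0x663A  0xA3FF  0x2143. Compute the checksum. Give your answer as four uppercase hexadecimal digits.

One's-complement addition (fold any carry out of bit 15 back into bit 0):
  0xE82B + 0xDA20 = 0x1C24B → wrap carry → 0xC24C
  0xC24C + 0x2D69 = 0x0EFB5
  0xEFB5 + 0x663A = 0x155EF → wrap carry → 0x55F0
  0x55F0 + 0xA3FF = 0x0F9EF
  0xF9EF + 0x2143 = 0x11B32 → wrap carry → 0x1B33
One's-complement sum = 0x1B33.
Checksum = ~0x1B33 & 0xFFFF = 0xE4CC.

E4CC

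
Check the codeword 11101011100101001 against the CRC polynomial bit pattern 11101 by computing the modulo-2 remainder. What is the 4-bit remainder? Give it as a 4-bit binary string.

Modulo-2 division of 11101011100101001 by 11101:
  pos 0: 11101 XOR 11101 = 00000
  pos 6: 11100 XOR 11101 = 00001
  pos 10: 11010 XOR 11101 = 00111
  pos 12: 11101 XOR 11101 = 00000
Remainder = 0000 (zero — the frame passes the CRC check).

0000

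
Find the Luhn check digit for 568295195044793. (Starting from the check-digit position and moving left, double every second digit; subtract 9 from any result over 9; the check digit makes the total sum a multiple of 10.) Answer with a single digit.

Partial digits right→left: 3 9 7 4 4 0 5 9 1 5 9 2 8 6 5
Double every second digit counting from the check-digit position (so the 1st, 3rd, 5th, ... of the partial from the right).
  doubled (with −9 where >9): 6 5 8 1 2 9 7 1 → sum 39
  kept as-is: 9 4 0 9 5 2 6 → sum 35
Total = 39 + 35 = 74.
Check digit = (10 − (74 mod 10)) mod 10 = 6.

6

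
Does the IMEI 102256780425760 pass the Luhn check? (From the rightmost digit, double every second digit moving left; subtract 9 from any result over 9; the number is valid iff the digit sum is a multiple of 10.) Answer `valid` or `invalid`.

valid

From the right, keep odd positions and double even positions (subtract 9 from any doubled value over 9):
  doubled (positions 2,4,...): 3 1 8 7 3 4 0 → sum 26
  kept (positions 1,3,...): 0 7 2 0 7 5 2 1 → sum 24
Total = 50.
50 mod 10 = 0, so the number is valid.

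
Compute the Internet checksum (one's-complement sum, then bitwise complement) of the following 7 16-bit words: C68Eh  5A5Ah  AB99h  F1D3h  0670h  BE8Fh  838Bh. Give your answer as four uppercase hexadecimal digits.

One's-complement addition (fold any carry out of bit 15 back into bit 0):
  0xC68E + 0x5A5A = 0x120E8 → wrap carry → 0x20E9
  0x20E9 + 0xAB99 = 0x0CC82
  0xCC82 + 0xF1D3 = 0x1BE55 → wrap carry → 0xBE56
  0xBE56 + 0x0670 = 0x0C4C6
  0xC4C6 + 0xBE8F = 0x18355 → wrap carry → 0x8356
  0x8356 + 0x838B = 0x106E1 → wrap carry → 0x06E2
One's-complement sum = 0x06E2.
Checksum = ~0x06E2 & 0xFFFF = 0xF91D.

F91D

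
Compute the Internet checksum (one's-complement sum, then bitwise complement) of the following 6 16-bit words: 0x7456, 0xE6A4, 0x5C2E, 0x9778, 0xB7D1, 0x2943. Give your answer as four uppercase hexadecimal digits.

One's-complement addition (fold any carry out of bit 15 back into bit 0):
  0x7456 + 0xE6A4 = 0x15AFA → wrap carry → 0x5AFB
  0x5AFB + 0x5C2E = 0x0B729
  0xB729 + 0x9778 = 0x14EA1 → wrap carry → 0x4EA2
  0x4EA2 + 0xB7D1 = 0x10673 → wrap carry → 0x0674
  0x0674 + 0x2943 = 0x02FB7
One's-complement sum = 0x2FB7.
Checksum = ~0x2FB7 & 0xFFFF = 0xD048.

D048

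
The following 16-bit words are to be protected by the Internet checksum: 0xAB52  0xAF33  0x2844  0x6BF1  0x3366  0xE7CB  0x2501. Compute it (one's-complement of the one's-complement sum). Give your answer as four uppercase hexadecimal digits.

One's-complement addition (fold any carry out of bit 15 back into bit 0):
  0xAB52 + 0xAF33 = 0x15A85 → wrap carry → 0x5A86
  0x5A86 + 0x2844 = 0x082CA
  0x82CA + 0x6BF1 = 0x0EEBB
  0xEEBB + 0x3366 = 0x12221 → wrap carry → 0x2222
  0x2222 + 0xE7CB = 0x109ED → wrap carry → 0x09EE
  0x09EE + 0x2501 = 0x02EEF
One's-complement sum = 0x2EEF.
Checksum = ~0x2EEF & 0xFFFF = 0xD110.

D110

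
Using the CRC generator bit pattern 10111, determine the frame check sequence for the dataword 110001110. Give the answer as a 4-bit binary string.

Append 4 zeros: 1100011100000. Divide by 10111 (XOR where the leading bit is 1):
  pos 0: 11000 XOR 10111 = 01111
  pos 1: 11111 XOR 10111 = 01000
  pos 2: 10001 XOR 10111 = 00110
  pos 4: 11010 XOR 10111 = 01101
  pos 5: 11010 XOR 10111 = 01101
  pos 6: 11010 XOR 10111 = 01101
  pos 7: 11010 XOR 10111 = 01101
  pos 8: 11010 XOR 10111 = 01101
Remainder (last 4 bits) = 1101. This is the CRC / FCS.

1101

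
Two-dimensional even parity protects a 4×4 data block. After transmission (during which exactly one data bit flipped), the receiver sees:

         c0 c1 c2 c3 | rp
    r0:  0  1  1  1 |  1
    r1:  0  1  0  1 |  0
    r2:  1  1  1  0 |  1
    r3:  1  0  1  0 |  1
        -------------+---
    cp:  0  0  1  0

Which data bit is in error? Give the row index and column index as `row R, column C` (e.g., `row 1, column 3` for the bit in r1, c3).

Recompute each row's even parity and compare to rp:
  r0: data parity 1, sent rp 1 → ok
  r1: data parity 0, sent rp 0 → ok
  r2: data parity 1, sent rp 1 → ok
  r3: data parity 0, sent rp 1 → mismatch
Recompute each column's even parity and compare to cp:
  c0: data parity 0, sent cp 0 → ok
  c1: data parity 1, sent cp 0 → mismatch
  c2: data parity 1, sent cp 1 → ok
  c3: data parity 0, sent cp 0 → ok
Exactly one row (r3) and one column (c1) fail → the flipped bit is at their intersection.

row 3, column 1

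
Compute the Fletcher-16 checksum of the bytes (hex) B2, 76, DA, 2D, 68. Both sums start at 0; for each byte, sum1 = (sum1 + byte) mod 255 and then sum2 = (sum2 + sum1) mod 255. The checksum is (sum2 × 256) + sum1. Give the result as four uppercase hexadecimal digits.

AA99

Running sums (mod 255):
  after byte 0 (B2): sum1=178, sum2=178
  after byte 1 (76): sum1=41, sum2=219
  after byte 2 (DA): sum1=4, sum2=223
  after byte 3 (2D): sum1=49, sum2=17
  after byte 4 (68): sum1=153, sum2=170
Checksum = sum2·256 + sum1 = 170·256 + 153 = 43673 = 0xAA99.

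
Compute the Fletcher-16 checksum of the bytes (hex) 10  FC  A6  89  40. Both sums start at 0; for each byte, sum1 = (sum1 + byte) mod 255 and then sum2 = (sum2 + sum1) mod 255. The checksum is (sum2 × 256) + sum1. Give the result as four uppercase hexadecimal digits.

8B7D

Running sums (mod 255):
  after byte 0 (10): sum1=16, sum2=16
  after byte 1 (FC): sum1=13, sum2=29
  after byte 2 (A6): sum1=179, sum2=208
  after byte 3 (89): sum1=61, sum2=14
  after byte 4 (40): sum1=125, sum2=139
Checksum = sum2·256 + sum1 = 139·256 + 125 = 35709 = 0x8B7D.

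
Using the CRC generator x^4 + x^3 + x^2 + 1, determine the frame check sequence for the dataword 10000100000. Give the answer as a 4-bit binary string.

Append 4 zeros: 100001000000000. Divide by 11101 (XOR where the leading bit is 1):
  pos 0: 10000 XOR 11101 = 01101
  pos 1: 11011 XOR 11101 = 00110
  pos 3: 11000 XOR 11101 = 00101
  pos 5: 10100 XOR 11101 = 01001
  pos 6: 10010 XOR 11101 = 01111
  pos 7: 11110 XOR 11101 = 00011
  pos 10: 11000 XOR 11101 = 00101
Remainder (last 4 bits) = 0101. This is the CRC / FCS.

0101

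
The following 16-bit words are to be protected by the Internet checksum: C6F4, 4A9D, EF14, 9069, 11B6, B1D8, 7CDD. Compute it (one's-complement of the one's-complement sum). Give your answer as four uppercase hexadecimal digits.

One's-complement addition (fold any carry out of bit 15 back into bit 0):
  0xC6F4 + 0x4A9D = 0x11191 → wrap carry → 0x1192
  0x1192 + 0xEF14 = 0x100A6 → wrap carry → 0x00A7
  0x00A7 + 0x9069 = 0x09110
  0x9110 + 0x11B6 = 0x0A2C6
  0xA2C6 + 0xB1D8 = 0x1549E → wrap carry → 0x549F
  0x549F + 0x7CDD = 0x0D17C
One's-complement sum = 0xD17C.
Checksum = ~0xD17C & 0xFFFF = 0x2E83.

2E83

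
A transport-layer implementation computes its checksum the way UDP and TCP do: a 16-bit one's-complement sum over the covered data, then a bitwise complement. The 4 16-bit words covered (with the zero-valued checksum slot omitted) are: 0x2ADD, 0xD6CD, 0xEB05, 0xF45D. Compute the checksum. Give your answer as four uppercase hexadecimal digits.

1EF1

One's-complement addition (fold any carry out of bit 15 back into bit 0):
  0x2ADD + 0xD6CD = 0x101AA → wrap carry → 0x01AB
  0x01AB + 0xEB05 = 0x0ECB0
  0xECB0 + 0xF45D = 0x1E10D → wrap carry → 0xE10E
One's-complement sum = 0xE10E.
Checksum = ~0xE10E & 0xFFFF = 0x1EF1.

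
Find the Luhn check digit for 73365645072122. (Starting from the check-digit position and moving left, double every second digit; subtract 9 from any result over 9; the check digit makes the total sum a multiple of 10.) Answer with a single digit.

3

Partial digits right→left: 2 2 1 2 7 0 5 4 6 5 6 3 3 7
Double every second digit counting from the check-digit position (so the 1st, 3rd, 5th, ... of the partial from the right).
  doubled (with −9 where >9): 4 2 5 1 3 3 6 → sum 24
  kept as-is: 2 2 0 4 5 3 7 → sum 23
Total = 24 + 23 = 47.
Check digit = (10 − (47 mod 10)) mod 10 = 3.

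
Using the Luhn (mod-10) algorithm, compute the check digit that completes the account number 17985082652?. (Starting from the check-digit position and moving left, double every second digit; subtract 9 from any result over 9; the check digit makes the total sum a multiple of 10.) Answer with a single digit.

2

Partial digits right→left: 2 5 6 2 8 0 5 8 9 7 1
Double every second digit counting from the check-digit position (so the 1st, 3rd, 5th, ... of the partial from the right).
  doubled (with −9 where >9): 4 3 7 1 9 2 → sum 26
  kept as-is: 5 2 0 8 7 → sum 22
Total = 26 + 22 = 48.
Check digit = (10 − (48 mod 10)) mod 10 = 2.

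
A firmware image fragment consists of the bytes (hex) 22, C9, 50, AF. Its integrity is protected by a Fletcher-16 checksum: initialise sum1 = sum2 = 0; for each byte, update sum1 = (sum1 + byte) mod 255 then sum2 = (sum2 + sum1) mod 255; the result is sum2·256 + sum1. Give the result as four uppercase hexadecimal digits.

36EB

Running sums (mod 255):
  after byte 0 (22): sum1=34, sum2=34
  after byte 1 (C9): sum1=235, sum2=14
  after byte 2 (50): sum1=60, sum2=74
  after byte 3 (AF): sum1=235, sum2=54
Checksum = sum2·256 + sum1 = 54·256 + 235 = 14059 = 0x36EB.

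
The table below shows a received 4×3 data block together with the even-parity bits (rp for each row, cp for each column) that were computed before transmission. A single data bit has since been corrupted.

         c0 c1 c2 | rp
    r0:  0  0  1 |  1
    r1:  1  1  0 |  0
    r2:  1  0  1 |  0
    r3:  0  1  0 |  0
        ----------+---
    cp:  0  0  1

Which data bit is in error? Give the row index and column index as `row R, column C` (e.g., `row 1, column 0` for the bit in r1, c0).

Recompute each row's even parity and compare to rp:
  r0: data parity 1, sent rp 1 → ok
  r1: data parity 0, sent rp 0 → ok
  r2: data parity 0, sent rp 0 → ok
  r3: data parity 1, sent rp 0 → mismatch
Recompute each column's even parity and compare to cp:
  c0: data parity 0, sent cp 0 → ok
  c1: data parity 0, sent cp 0 → ok
  c2: data parity 0, sent cp 1 → mismatch
Exactly one row (r3) and one column (c2) fail → the flipped bit is at their intersection.

row 3, column 2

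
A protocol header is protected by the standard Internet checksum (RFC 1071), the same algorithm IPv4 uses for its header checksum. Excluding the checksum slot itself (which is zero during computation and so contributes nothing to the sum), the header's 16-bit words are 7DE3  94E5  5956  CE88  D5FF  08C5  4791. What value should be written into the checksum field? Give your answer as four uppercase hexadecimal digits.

9F01

One's-complement addition (fold any carry out of bit 15 back into bit 0):
  0x7DE3 + 0x94E5 = 0x112C8 → wrap carry → 0x12C9
  0x12C9 + 0x5956 = 0x06C1F
  0x6C1F + 0xCE88 = 0x13AA7 → wrap carry → 0x3AA8
  0x3AA8 + 0xD5FF = 0x110A7 → wrap carry → 0x10A8
  0x10A8 + 0x08C5 = 0x0196D
  0x196D + 0x4791 = 0x060FE
One's-complement sum = 0x60FE.
Checksum = ~0x60FE & 0xFFFF = 0x9F01.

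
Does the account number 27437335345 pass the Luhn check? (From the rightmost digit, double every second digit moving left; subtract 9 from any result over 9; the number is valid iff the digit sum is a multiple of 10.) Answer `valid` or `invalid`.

From the right, keep odd positions and double even positions (subtract 9 from any doubled value over 9):
  doubled (positions 2,4,...): 8 1 6 6 5 → sum 26
  kept (positions 1,3,...): 5 3 3 7 4 2 → sum 24
Total = 50.
50 mod 10 = 0, so the number is valid.

valid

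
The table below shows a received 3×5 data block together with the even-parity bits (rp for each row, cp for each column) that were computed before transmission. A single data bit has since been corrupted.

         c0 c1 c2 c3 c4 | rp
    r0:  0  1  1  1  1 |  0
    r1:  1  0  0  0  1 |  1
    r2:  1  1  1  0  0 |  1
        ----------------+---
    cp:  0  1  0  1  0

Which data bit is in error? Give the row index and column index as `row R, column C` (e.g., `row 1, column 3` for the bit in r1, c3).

Recompute each row's even parity and compare to rp:
  r0: data parity 0, sent rp 0 → ok
  r1: data parity 0, sent rp 1 → mismatch
  r2: data parity 1, sent rp 1 → ok
Recompute each column's even parity and compare to cp:
  c0: data parity 0, sent cp 0 → ok
  c1: data parity 0, sent cp 1 → mismatch
  c2: data parity 0, sent cp 0 → ok
  c3: data parity 1, sent cp 1 → ok
  c4: data parity 0, sent cp 0 → ok
Exactly one row (r1) and one column (c1) fail → the flipped bit is at their intersection.

row 1, column 1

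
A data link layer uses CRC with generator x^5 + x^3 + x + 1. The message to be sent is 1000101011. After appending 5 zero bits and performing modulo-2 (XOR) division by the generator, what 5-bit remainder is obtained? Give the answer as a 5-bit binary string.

Append 5 zeros: 100010101100000. Divide by 101011 (XOR where the leading bit is 1):
  pos 0: 100010 XOR 101011 = 001001
  pos 2: 100110 XOR 101011 = 001101
  pos 4: 110111 XOR 101011 = 011100
  pos 5: 111000 XOR 101011 = 010011
  pos 6: 100110 XOR 101011 = 001101
  pos 8: 110100 XOR 101011 = 011111
  pos 9: 111110 XOR 101011 = 010101
Remainder (last 5 bits) = 10101. This is the CRC / FCS.

10101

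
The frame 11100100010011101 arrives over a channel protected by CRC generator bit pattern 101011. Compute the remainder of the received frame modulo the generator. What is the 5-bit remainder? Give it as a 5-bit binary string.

00001

Modulo-2 division of 11100100010011101 by 101011:
  pos 0: 111001 XOR 101011 = 010010
  pos 1: 100100 XOR 101011 = 001111
  pos 3: 111100 XOR 101011 = 010111
  pos 4: 101111 XOR 101011 = 000100
  pos 7: 100001 XOR 101011 = 001010
  pos 9: 101011 XOR 101011 = 000000
Remainder = 00001 (nonzero — an error is detected).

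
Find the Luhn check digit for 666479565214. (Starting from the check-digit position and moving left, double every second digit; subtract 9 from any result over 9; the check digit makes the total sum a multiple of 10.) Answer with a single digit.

5

Partial digits right→left: 4 1 2 5 6 5 9 7 4 6 6 6
Double every second digit counting from the check-digit position (so the 1st, 3rd, 5th, ... of the partial from the right).
  doubled (with −9 where >9): 8 4 3 9 8 3 → sum 35
  kept as-is: 1 5 5 7 6 6 → sum 30
Total = 35 + 30 = 65.
Check digit = (10 − (65 mod 10)) mod 10 = 5.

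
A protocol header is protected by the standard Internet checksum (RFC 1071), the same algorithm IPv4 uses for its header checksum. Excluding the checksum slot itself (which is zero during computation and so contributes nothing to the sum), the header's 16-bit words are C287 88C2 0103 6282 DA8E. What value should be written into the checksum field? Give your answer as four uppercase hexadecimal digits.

76A1

One's-complement addition (fold any carry out of bit 15 back into bit 0):
  0xC287 + 0x88C2 = 0x14B49 → wrap carry → 0x4B4A
  0x4B4A + 0x0103 = 0x04C4D
  0x4C4D + 0x6282 = 0x0AECF
  0xAECF + 0xDA8E = 0x1895D → wrap carry → 0x895E
One's-complement sum = 0x895E.
Checksum = ~0x895E & 0xFFFF = 0x76A1.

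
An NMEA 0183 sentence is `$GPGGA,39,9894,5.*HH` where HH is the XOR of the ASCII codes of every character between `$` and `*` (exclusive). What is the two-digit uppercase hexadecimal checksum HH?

XOR the ASCII codes of the payload characters:
  'G' = 0x47 → acc = 0x47
  'P' = 0x50 → acc = 0x17
  'G' = 0x47 → acc = 0x50
  'G' = 0x47 → acc = 0x17
  'A' = 0x41 → acc = 0x56
  ',' = 0x2C → acc = 0x7A
  '3' = 0x33 → acc = 0x49
  '9' = 0x39 → acc = 0x70
  ',' = 0x2C → acc = 0x5C
  '9' = 0x39 → acc = 0x65
  '8' = 0x38 → acc = 0x5D
  '9' = 0x39 → acc = 0x64
  '4' = 0x34 → acc = 0x50
  ',' = 0x2C → acc = 0x7C
  '5' = 0x35 → acc = 0x49
  '.' = 0x2E → acc = 0x67
Checksum = 0x67.

67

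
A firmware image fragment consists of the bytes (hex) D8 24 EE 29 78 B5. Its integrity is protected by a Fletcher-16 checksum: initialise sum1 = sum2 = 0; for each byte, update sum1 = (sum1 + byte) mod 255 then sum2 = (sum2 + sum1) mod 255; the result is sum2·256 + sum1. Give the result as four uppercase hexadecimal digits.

A743

Running sums (mod 255):
  after byte 0 (D8): sum1=216, sum2=216
  after byte 1 (24): sum1=252, sum2=213
  after byte 2 (EE): sum1=235, sum2=193
  after byte 3 (29): sum1=21, sum2=214
  after byte 4 (78): sum1=141, sum2=100
  after byte 5 (B5): sum1=67, sum2=167
Checksum = sum2·256 + sum1 = 167·256 + 67 = 42819 = 0xA743.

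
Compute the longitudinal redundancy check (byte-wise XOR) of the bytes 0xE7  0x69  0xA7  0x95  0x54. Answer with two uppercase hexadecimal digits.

E8

XOR the bytes together:
  start with 0xE7
  0xE7 ⊕ 0x69 = 0x8E
  0x8E ⊕ 0xA7 = 0x29
  0x29 ⊕ 0x95 = 0xBC
  0xBC ⊕ 0x54 = 0xE8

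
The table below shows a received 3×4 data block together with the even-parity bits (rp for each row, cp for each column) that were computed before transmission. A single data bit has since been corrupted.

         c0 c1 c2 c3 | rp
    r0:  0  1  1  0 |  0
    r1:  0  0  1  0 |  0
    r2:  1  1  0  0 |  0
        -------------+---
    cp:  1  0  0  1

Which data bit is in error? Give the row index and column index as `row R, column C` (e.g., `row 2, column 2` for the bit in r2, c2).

Recompute each row's even parity and compare to rp:
  r0: data parity 0, sent rp 0 → ok
  r1: data parity 1, sent rp 0 → mismatch
  r2: data parity 0, sent rp 0 → ok
Recompute each column's even parity and compare to cp:
  c0: data parity 1, sent cp 1 → ok
  c1: data parity 0, sent cp 0 → ok
  c2: data parity 0, sent cp 0 → ok
  c3: data parity 0, sent cp 1 → mismatch
Exactly one row (r1) and one column (c3) fail → the flipped bit is at their intersection.

row 1, column 3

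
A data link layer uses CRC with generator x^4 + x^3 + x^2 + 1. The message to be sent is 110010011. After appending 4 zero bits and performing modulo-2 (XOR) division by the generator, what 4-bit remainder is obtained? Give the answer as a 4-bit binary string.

Append 4 zeros: 1100100110000. Divide by 11101 (XOR where the leading bit is 1):
  pos 0: 11001 XOR 11101 = 00100
  pos 2: 10000 XOR 11101 = 01101
  pos 3: 11011 XOR 11101 = 00110
  pos 5: 11010 XOR 11101 = 00111
  pos 7: 11100 XOR 11101 = 00001
Remainder (last 4 bits) = 0010. This is the CRC / FCS.

0010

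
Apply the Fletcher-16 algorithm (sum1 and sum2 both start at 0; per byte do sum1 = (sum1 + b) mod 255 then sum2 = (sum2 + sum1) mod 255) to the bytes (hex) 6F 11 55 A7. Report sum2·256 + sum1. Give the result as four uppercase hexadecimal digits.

437D

Running sums (mod 255):
  after byte 0 (6F): sum1=111, sum2=111
  after byte 1 (11): sum1=128, sum2=239
  after byte 2 (55): sum1=213, sum2=197
  after byte 3 (A7): sum1=125, sum2=67
Checksum = sum2·256 + sum1 = 67·256 + 125 = 17277 = 0x437D.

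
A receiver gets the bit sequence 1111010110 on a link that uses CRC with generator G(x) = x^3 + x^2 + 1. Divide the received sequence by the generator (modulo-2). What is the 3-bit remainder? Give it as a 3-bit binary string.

Modulo-2 division of 1111010110 by 1101:
  pos 0: 1111 XOR 1101 = 0010
  pos 2: 1001 XOR 1101 = 0100
  pos 3: 1000 XOR 1101 = 0101
  pos 4: 1011 XOR 1101 = 0110
  pos 5: 1101 XOR 1101 = 0000
Remainder = 000 (zero — the frame passes the CRC check).

000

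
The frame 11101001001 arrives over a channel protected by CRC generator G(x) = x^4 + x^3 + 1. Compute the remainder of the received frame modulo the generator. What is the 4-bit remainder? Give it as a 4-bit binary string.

Modulo-2 division of 11101001001 by 11001:
  pos 0: 11101 XOR 11001 = 00100
  pos 2: 10000 XOR 11001 = 01001
  pos 3: 10011 XOR 11001 = 01010
  pos 4: 10100 XOR 11001 = 01101
  pos 5: 11010 XOR 11001 = 00011
Remainder = 0111 (nonzero — an error is detected).

0111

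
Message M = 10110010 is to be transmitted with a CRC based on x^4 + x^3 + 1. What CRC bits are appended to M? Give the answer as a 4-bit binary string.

1101

Append 4 zeros: 101100100000. Divide by 11001 (XOR where the leading bit is 1):
  pos 0: 10110 XOR 11001 = 01111
  pos 1: 11110 XOR 11001 = 00111
  pos 3: 11110 XOR 11001 = 00111
  pos 5: 11100 XOR 11001 = 00101
  pos 7: 10100 XOR 11001 = 01101
Remainder (last 4 bits) = 1101. This is the CRC / FCS.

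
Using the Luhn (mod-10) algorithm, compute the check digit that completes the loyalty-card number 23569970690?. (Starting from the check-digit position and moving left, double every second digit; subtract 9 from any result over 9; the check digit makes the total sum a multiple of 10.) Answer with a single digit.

1

Partial digits right→left: 0 9 6 0 7 9 9 6 5 3 2
Double every second digit counting from the check-digit position (so the 1st, 3rd, 5th, ... of the partial from the right).
  doubled (with −9 where >9): 0 3 5 9 1 4 → sum 22
  kept as-is: 9 0 9 6 3 → sum 27
Total = 22 + 27 = 49.
Check digit = (10 − (49 mod 10)) mod 10 = 1.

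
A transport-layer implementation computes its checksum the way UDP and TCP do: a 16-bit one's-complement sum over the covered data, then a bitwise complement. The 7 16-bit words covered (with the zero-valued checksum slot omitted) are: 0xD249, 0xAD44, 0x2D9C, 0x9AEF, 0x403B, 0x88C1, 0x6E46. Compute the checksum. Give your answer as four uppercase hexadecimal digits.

80A2

One's-complement addition (fold any carry out of bit 15 back into bit 0):
  0xD249 + 0xAD44 = 0x17F8D → wrap carry → 0x7F8E
  0x7F8E + 0x2D9C = 0x0AD2A
  0xAD2A + 0x9AEF = 0x14819 → wrap carry → 0x481A
  0x481A + 0x403B = 0x08855
  0x8855 + 0x88C1 = 0x11116 → wrap carry → 0x1117
  0x1117 + 0x6E46 = 0x07F5D
One's-complement sum = 0x7F5D.
Checksum = ~0x7F5D & 0xFFFF = 0x80A2.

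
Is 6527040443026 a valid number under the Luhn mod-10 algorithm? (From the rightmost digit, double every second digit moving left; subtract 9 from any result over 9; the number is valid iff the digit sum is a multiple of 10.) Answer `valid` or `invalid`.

valid

From the right, keep odd positions and double even positions (subtract 9 from any doubled value over 9):
  doubled (positions 2,4,...): 4 6 8 8 5 1 → sum 32
  kept (positions 1,3,...): 6 0 4 0 0 2 6 → sum 18
Total = 50.
50 mod 10 = 0, so the number is valid.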